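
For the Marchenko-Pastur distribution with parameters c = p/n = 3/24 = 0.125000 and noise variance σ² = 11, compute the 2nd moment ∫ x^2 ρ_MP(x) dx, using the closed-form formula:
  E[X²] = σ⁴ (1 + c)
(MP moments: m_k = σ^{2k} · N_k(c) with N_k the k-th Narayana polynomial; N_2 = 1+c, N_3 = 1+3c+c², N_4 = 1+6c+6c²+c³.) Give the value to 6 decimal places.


E[X²] = σ⁴ (1 + c) (second MP moment). With σ² = 11 (so σ⁴ = 121) and c = 3/24 = 0.125000: E[X²] = 121 · (1 + 0.125000) = 121 · 1.125000.

So E[X^2] = 136.125000.


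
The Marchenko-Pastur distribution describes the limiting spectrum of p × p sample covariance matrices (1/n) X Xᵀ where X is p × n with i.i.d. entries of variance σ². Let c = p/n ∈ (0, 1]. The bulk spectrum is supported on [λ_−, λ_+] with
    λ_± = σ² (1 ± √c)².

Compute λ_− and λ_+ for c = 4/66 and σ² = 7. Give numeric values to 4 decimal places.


c = 4/66 = 0.060606; √c = 0.246183.
λ_− = σ² (1 − √c)² = 7 · (1 − 0.246183)² = 7 · (0.753817)² = 3.977681.
λ_+ = σ² (1 + √c)² = 7 · (1 + 0.246183)² = 7 · (1.246183)² = 10.870804.

Rounded to 4 decimal places: λ_− ≈ 3.9777, λ_+ ≈ 10.8708.


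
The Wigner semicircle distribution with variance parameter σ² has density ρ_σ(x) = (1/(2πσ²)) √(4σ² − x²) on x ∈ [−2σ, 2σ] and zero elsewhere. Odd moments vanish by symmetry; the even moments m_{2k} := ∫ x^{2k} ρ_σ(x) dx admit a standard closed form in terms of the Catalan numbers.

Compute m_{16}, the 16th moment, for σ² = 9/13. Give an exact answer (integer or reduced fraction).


By the scaled semicircle moment identity, m_{2k} = σ^{2k} · C_k with k = 8.
C_8 = (1/(k+1)) · C(2k, k) = (1/9) · C(16, 8) = (1/9) · 12870 = 1430.
σ^{2k} = (σ²)^k = (9/13)^8 = 43046721/815730721.

Therefore m_{16} = σ^{16} · C_8 = (43046721/815730721) · 1430 = 4735139310/62748517.


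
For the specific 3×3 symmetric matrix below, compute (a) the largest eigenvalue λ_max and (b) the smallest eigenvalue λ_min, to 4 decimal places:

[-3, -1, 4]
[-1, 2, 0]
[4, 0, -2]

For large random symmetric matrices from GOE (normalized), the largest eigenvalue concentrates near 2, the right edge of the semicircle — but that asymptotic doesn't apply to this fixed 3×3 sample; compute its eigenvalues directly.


Since M is real symmetric, all three eigenvalues are real; they are the roots of det(λI − M) = λ³ − (tr M) λ² + s λ − det M, where s is the sum of the principal 2×2 minors.
tr M = -3 + 2 + (-2) = -3.
s = ((-3)·2 − (-1)²) + ((-3)·(-2) − 4²) + (2·(-2) − 0²) = -7 + (-10) + (-4) = -21.
det M (expand along row 1) = (-3)·(-4) − (-1)·2 + 4·(-8) = -18.
Characteristic polynomial: λ³ + 3λ² − 21λ + 18 = 0.
Substitute λ = y + (tr M)/3 = y − 1.000000 to remove the quadratic term: y³ + p·y + q = 0 with p = s − (tr M)²/3 = -24.000000 and q = −2(tr M)³/27 + (tr M)·s/3 − det M = 41.000000.
Three real roots ⇒ use the trigonometric (Viète) form: r = 2√(−p/3) = 5.656854, φ = arccos(3q/(p·r)) = arccos(-0.905981) = 2.704487 rad.
y_k = r·cos(φ/3 − 2πk/3) for k = 0, 1, 2 gives y = 3.509726, 2.087190, -5.596916.
λ_k = y_k − 1.000000 gives λ = 2.5097, 1.0872, -6.5969 (check: the sum is -3.0000 = tr M).

Hence λ_max = 2.5097 and λ_min = -6.5969.


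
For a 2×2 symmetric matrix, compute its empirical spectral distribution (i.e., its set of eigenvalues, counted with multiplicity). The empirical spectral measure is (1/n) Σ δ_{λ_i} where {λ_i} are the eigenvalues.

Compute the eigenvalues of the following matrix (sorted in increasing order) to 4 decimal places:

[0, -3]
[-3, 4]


Since M is real symmetric, both eigenvalues are real; they are the roots of det(λI − M) = λ² − (tr M) λ + det M.
tr M = 0 + 4 = 4.
det M = 0·4 − (-3)² = 0 − 9 = -9.
Characteristic polynomial: λ² − 4λ − 9 = 0.
Discriminant Δ = (tr M)² − 4·det M = 16 − (-36) = 52; √Δ = 7.211103.
λ = (tr M ± √Δ)/2 = (4 ± 7.211103)/2, giving (tr M − √Δ)/2 = -1.6056 and (tr M + √Δ)/2 = 5.6056.

Eigenvalues sorted in increasing order: [-1.6056, 5.6056].


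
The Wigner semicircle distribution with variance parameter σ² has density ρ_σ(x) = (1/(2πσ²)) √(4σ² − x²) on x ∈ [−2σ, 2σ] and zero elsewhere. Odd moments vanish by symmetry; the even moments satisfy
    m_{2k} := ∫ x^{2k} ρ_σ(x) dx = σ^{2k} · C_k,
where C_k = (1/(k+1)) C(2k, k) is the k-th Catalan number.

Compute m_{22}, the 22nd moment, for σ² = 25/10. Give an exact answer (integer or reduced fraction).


By the scaled semicircle moment identity, m_{2k} = σ^{2k} · C_k with k = 11.
C_11 = (1/(k+1)) · C(2k, k) = (1/12) · C(22, 11) = (1/12) · 705432 = 58786.
σ^{2k} = (σ²)^k = (25/10)^11 = 48828125/2048.

Therefore m_{22} = σ^{22} · C_11 = (48828125/2048) · 58786 = 1435205078125/1024.


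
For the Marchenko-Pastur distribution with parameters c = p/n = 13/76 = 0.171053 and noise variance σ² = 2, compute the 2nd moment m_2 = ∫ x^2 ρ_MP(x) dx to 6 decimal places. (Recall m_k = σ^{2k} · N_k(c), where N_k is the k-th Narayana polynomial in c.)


E[X²] = σ⁴ (1 + c) (second MP moment). With σ² = 2 (so σ⁴ = 4) and c = 13/76 = 0.171053: E[X²] = 4 · (1 + 0.171053) = 4 · 1.171053.

So E[X^2] = 4.684211.


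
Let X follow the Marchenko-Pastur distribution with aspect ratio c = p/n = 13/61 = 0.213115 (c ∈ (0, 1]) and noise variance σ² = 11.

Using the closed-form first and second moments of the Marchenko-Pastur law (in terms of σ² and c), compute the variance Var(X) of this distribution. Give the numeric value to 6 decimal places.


Recall the MP moments m_1 = E[X] = σ² and m_2 = E[X²] = σ⁴ (1 + c).
m_1 = E[X] = σ² = 11, so m_1² = 121.
m_2 = E[X²] = σ⁴ (1 + c) = 121 · (1 + 0.213115) = 121 · 1.213115 = 146.786885.
(Note m_2 − m_1² simplifies to c · σ⁴ = 0.213115 · 121.)

Var(X) = m_2 − m_1² = 146.786885 − 121 = 25.786885.


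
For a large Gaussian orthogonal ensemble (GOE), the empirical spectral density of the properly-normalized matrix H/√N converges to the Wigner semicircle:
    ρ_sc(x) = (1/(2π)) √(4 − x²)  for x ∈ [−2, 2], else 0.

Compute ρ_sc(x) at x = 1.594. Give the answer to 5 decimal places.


ρ_sc(x) = (1/(2π)) √(4 − x²). With x = 1.594:
  4 − x² = 4 − (1.594)² = 4 − 2.540836 = 1.459164.
  √(4 − x²) = 1.207959.
  1/(2π) = 0.159155.
  ρ_sc(1.594) = 0.159155 · 1.207959 = 0.192253.

Rounded to 5 decimal places: ρ_sc(1.594) ≈ 0.19225.


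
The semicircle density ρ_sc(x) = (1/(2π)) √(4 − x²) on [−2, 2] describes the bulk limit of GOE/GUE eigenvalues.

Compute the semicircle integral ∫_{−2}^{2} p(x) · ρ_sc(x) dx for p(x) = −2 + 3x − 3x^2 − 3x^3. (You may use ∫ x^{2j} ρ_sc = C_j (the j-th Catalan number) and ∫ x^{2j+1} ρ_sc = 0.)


Write p(x) = Σ a_i x^i, split into monomials and integrate each against ρ_sc separately.
Using ∫ x^{2j} ρ_sc = C_j = (1/(j+1)) C(2j, j) (Catalan numbers) and ∫ x^{2j+1} ρ_sc = 0 (odd monomials vanish by symmetry):
  i = 0 (even): a_0 · C_{0} = -2 · 1 = -2
  i = 1 (odd): ∫ x^1 ρ_sc = 0 (vanishes)
  i = 2 (even): a_2 · C_{1} = -3 · 1 = -3
  i = 3 (odd): ∫ x^3 ρ_sc = 0 (vanishes)

Summing the contributions: ∫_{−2}^{2} p(x) ρ_sc(x) dx = (-2) + (-3) = -5.


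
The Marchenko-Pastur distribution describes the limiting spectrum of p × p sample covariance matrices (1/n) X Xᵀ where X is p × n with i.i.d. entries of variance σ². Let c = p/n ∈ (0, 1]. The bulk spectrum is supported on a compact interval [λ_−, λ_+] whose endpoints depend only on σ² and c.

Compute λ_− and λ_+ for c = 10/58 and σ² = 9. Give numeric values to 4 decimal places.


c = 10/58 = 0.172414; √c = 0.415227.
λ_− = σ² (1 − √c)² = 9 · (1 − 0.415227)² = 9 · (0.584773)² = 3.077631.
λ_+ = σ² (1 + √c)² = 9 · (1 + 0.415227)² = 9 · (1.415227)² = 18.025817.

Rounded to 4 decimal places: λ_− ≈ 3.0776, λ_+ ≈ 18.0258.


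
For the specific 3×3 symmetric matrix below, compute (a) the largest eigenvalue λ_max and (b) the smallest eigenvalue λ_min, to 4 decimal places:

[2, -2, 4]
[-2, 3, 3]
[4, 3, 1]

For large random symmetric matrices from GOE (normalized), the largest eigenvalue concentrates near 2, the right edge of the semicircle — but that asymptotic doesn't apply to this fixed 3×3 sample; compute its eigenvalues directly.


Since M is real symmetric, all three eigenvalues are real; they are the roots of det(λI − M) = λ³ − (tr M) λ² + s λ − det M, where s is the sum of the principal 2×2 minors.
tr M = 2 + 3 + 1 = 6.
s = (2·3 − (-2)²) + (2·1 − 4²) + (3·1 − 3²) = 2 + (-14) + (-6) = -18.
det M (expand along row 1) = 2·(-6) − (-2)·(-14) + 4·(-18) = -112.
Characteristic polynomial: λ³ − 6λ² − 18λ + 112 = 0.
Substitute λ = y + (tr M)/3 = y + 2.000000 to remove the quadratic term: y³ + p·y + q = 0 with p = s − (tr M)²/3 = -30.000000 and q = −2(tr M)³/27 + (tr M)·s/3 − det M = 60.000000.
Three real roots ⇒ use the trigonometric (Viète) form: r = 2√(−p/3) = 6.324555, φ = arccos(3q/(p·r)) = arccos(-0.948683) = 2.819842 rad.
y_k = r·cos(φ/3 − 2πk/3) for k = 0, 1, 2 gives y = 3.730416, 2.557800, -6.288216.
λ_k = y_k + 2.000000 gives λ = 5.7304, 4.5578, -4.2882 (check: the sum is 6.0000 = tr M).

Hence λ_max = 5.7304 and λ_min = -4.2882.


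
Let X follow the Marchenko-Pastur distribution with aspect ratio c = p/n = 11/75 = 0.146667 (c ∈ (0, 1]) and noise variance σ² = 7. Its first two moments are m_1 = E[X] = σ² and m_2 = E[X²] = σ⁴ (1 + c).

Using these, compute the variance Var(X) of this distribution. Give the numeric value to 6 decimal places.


m_1 = E[X] = σ² = 7, so m_1² = 49.
m_2 = E[X²] = σ⁴ (1 + c) = 49 · (1 + 0.146667) = 49 · 1.146667 = 56.186667.
(Note m_2 − m_1² simplifies to c · σ⁴ = 0.146667 · 49.)

Var(X) = m_2 − m_1² = 56.186667 − 49 = 7.186667.


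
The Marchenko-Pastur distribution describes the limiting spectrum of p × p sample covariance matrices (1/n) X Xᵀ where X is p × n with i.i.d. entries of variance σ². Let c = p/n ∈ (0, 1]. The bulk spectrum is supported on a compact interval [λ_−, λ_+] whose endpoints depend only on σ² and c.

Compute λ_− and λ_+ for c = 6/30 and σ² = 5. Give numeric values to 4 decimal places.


c = 6/30 = 0.200000; √c = 0.447214.
λ_− = σ² (1 − √c)² = 5 · (1 − 0.447214)² = 5 · (0.552786)² = 1.527864.
λ_+ = σ² (1 + √c)² = 5 · (1 + 0.447214)² = 5 · (1.447214)² = 10.472136.

Rounded to 4 decimal places: λ_− ≈ 1.5279, λ_+ ≈ 10.4721.


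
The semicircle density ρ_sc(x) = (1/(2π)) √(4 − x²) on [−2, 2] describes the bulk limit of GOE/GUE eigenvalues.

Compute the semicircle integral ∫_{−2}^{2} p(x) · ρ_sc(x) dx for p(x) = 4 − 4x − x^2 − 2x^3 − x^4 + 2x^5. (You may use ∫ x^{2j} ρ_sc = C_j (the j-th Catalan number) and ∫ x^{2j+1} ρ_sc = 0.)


Write p(x) = Σ a_i x^i, split into monomials and integrate each against ρ_sc separately.
Using ∫ x^{2j} ρ_sc = C_j = (1/(j+1)) C(2j, j) (Catalan numbers) and ∫ x^{2j+1} ρ_sc = 0 (odd monomials vanish by symmetry):
  i = 0 (even): a_0 · C_{0} = 4 · 1 = 4
  i = 1 (odd): ∫ x^1 ρ_sc = 0 (vanishes)
  i = 2 (even): a_2 · C_{1} = -1 · 1 = -1
  i = 3 (odd): ∫ x^3 ρ_sc = 0 (vanishes)
  i = 4 (even): a_4 · C_{2} = -1 · 2 = -2
  i = 5 (odd): ∫ x^5 ρ_sc = 0 (vanishes)

Summing the contributions: ∫_{−2}^{2} p(x) ρ_sc(x) dx = 4 + (-1) + (-2) = 1.


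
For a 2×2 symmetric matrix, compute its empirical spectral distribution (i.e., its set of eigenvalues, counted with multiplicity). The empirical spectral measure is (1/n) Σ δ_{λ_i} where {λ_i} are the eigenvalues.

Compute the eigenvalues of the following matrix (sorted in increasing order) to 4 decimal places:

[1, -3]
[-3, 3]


Since M is real symmetric, both eigenvalues are real; they are the roots of det(λI − M) = λ² − (tr M) λ + det M.
tr M = 1 + 3 = 4.
det M = 1·3 − (-3)² = 3 − 9 = -6.
Characteristic polynomial: λ² − 4λ − 6 = 0.
Discriminant Δ = (tr M)² − 4·det M = 16 − (-24) = 40; √Δ = 6.324555.
λ = (tr M ± √Δ)/2 = (4 ± 6.324555)/2, giving (tr M − √Δ)/2 = -1.1623 and (tr M + √Δ)/2 = 5.1623.

Eigenvalues sorted in increasing order: [-1.1623, 5.1623].


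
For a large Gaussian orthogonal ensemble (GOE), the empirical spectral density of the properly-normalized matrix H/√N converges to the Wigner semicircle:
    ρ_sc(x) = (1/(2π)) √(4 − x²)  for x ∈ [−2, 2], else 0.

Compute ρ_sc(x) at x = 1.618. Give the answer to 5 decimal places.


ρ_sc(x) = (1/(2π)) √(4 − x²). With x = 1.618:
  4 − x² = 4 − (1.618)² = 4 − 2.617924 = 1.382076.
  √(4 − x²) = 1.175617.
  1/(2π) = 0.159155.
  ρ_sc(1.618) = 0.159155 · 1.175617 = 0.187105.

Rounded to 5 decimal places: ρ_sc(1.618) ≈ 0.18711.


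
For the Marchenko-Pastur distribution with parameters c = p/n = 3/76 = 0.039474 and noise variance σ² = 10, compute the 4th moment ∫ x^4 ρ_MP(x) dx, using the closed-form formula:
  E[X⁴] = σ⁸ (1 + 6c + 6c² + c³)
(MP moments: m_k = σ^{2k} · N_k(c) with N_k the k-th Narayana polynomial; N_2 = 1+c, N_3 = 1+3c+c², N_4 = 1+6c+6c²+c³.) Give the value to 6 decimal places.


E[X⁴] = σ⁸ (1 + 6c + 6c² + c³) (fourth MP moment). With σ² = 10 (so σ⁸ = 10000) and c = 3/76 = 0.039474: E[X⁴] = 10000 · (1 + 6·0.039474 + 6·(0.039474)² + (0.039474)³) = 10000 · 1.246253.

So E[X^4] = 12462.526425.


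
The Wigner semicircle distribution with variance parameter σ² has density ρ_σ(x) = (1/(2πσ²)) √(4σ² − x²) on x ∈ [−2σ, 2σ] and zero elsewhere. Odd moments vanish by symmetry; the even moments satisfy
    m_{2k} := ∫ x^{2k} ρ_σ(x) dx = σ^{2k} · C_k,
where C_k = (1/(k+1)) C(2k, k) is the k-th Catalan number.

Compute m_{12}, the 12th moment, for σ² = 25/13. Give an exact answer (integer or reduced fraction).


By the scaled semicircle moment identity, m_{2k} = σ^{2k} · C_k with k = 6.
C_6 = (1/(k+1)) · C(2k, k) = (1/7) · C(12, 6) = (1/7) · 924 = 132.
σ^{2k} = (σ²)^k = (25/13)^6 = 244140625/4826809.

Therefore m_{12} = σ^{12} · C_6 = (244140625/4826809) · 132 = 32226562500/4826809.


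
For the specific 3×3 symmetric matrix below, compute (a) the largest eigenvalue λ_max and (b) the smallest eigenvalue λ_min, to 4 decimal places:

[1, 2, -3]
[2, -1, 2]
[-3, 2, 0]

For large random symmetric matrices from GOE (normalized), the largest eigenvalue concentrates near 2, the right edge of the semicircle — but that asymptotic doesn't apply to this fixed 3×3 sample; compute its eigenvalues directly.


Since M is real symmetric, all three eigenvalues are real; they are the roots of det(λI − M) = λ³ − (tr M) λ² + s λ − det M, where s is the sum of the principal 2×2 minors.
tr M = 1 + (-1) + 0 = 0.
s = (1·(-1) − 2²) + (1·0 − (-3)²) + ((-1)·0 − 2²) = -5 + (-9) + (-4) = -18.
det M (expand along row 1) = 1·(-4) − 2·6 + (-3)·1 = -19.
Characteristic polynomial: λ³ − 18λ + 19 = 0.
Substitute λ = y + (tr M)/3 = y + 0.000000 to remove the quadratic term: y³ + p·y + q = 0 with p = s − (tr M)²/3 = -18.000000 and q = −2(tr M)³/27 + (tr M)·s/3 − det M = 19.000000.
Three real roots ⇒ use the trigonometric (Viète) form: r = 2√(−p/3) = 4.898979, φ = arccos(3q/(p·r)) = arccos(-0.646393) = 2.273644 rad.
y_k = r·cos(φ/3 − 2πk/3) for k = 0, 1, 2 gives y = 3.558099, 1.137275, -4.695374.
λ_k = y_k + 0.000000 gives λ = 3.5581, 1.1373, -4.6954 (check: the sum is 0.0000 = tr M).

Hence λ_max = 3.5581 and λ_min = -4.6954.


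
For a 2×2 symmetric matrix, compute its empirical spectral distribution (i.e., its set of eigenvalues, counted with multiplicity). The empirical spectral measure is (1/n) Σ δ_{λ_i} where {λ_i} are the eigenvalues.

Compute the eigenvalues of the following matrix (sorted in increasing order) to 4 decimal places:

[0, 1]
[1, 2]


Since M is real symmetric, both eigenvalues are real; they are the roots of det(λI − M) = λ² − (tr M) λ + det M.
tr M = 0 + 2 = 2.
det M = 0·2 − 1² = 0 − 1 = -1.
Characteristic polynomial: λ² − 2λ − 1 = 0.
Discriminant Δ = (tr M)² − 4·det M = 4 − (-4) = 8; √Δ = 2.828427.
λ = (tr M ± √Δ)/2 = (2 ± 2.828427)/2, giving (tr M − √Δ)/2 = -0.4142 and (tr M + √Δ)/2 = 2.4142.

Eigenvalues sorted in increasing order: [-0.4142, 2.4142].


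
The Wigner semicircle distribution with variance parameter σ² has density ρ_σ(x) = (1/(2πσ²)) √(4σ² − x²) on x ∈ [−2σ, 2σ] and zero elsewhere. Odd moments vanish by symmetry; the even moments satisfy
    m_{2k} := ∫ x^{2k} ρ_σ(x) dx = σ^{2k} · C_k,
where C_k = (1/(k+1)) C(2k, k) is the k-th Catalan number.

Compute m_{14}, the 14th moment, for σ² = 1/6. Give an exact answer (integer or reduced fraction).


By the scaled semicircle moment identity, m_{2k} = σ^{2k} · C_k with k = 7.
C_7 = (1/(k+1)) · C(2k, k) = (1/8) · C(14, 7) = (1/8) · 3432 = 429.
σ^{2k} = (σ²)^k = (1/6)^7 = 1/279936.

Therefore m_{14} = σ^{14} · C_7 = (1/279936) · 429 = 143/93312.


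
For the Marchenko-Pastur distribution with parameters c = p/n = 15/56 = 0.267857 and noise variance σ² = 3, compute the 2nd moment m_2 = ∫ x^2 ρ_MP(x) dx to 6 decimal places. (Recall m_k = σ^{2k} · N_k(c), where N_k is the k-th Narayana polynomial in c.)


E[X²] = σ⁴ (1 + c) (second MP moment). With σ² = 3 (so σ⁴ = 9) and c = 15/56 = 0.267857: E[X²] = 9 · (1 + 0.267857) = 9 · 1.267857.

So E[X^2] = 11.410714.


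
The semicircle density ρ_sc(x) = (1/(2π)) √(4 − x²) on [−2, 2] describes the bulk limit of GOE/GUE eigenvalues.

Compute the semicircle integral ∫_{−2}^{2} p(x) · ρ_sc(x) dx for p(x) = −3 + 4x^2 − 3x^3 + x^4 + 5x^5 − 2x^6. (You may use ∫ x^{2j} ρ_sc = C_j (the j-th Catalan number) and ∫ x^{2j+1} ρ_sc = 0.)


Write p(x) = Σ a_i x^i, split into monomials and integrate each against ρ_sc separately.
Using ∫ x^{2j} ρ_sc = C_j = (1/(j+1)) C(2j, j) (Catalan numbers) and ∫ x^{2j+1} ρ_sc = 0 (odd monomials vanish by symmetry):
  i = 0 (even): a_0 · C_{0} = -3 · 1 = -3
  i = 2 (even): a_2 · C_{1} = 4 · 1 = 4
  i = 3 (odd): ∫ x^3 ρ_sc = 0 (vanishes)
  i = 4 (even): a_4 · C_{2} = 1 · 2 = 2
  i = 5 (odd): ∫ x^5 ρ_sc = 0 (vanishes)
  i = 6 (even): a_6 · C_{3} = -2 · 5 = -10

Summing the contributions: ∫_{−2}^{2} p(x) ρ_sc(x) dx = (-3) + 4 + 2 + (-10) = -7.


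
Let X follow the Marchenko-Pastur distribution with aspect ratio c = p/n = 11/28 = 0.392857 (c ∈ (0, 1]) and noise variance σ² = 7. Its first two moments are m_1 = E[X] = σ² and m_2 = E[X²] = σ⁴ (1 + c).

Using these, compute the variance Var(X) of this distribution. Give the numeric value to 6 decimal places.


m_1 = E[X] = σ² = 7, so m_1² = 49.
m_2 = E[X²] = σ⁴ (1 + c) = 49 · (1 + 0.392857) = 49 · 1.392857 = 68.250000.
(Note m_2 − m_1² simplifies to c · σ⁴ = 0.392857 · 49.)

Var(X) = m_2 − m_1² = 68.250000 − 49 = 19.250000.


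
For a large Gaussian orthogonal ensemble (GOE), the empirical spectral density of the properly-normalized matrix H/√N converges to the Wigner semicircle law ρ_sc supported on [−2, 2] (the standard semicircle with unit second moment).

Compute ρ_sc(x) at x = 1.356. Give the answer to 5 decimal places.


ρ_sc(x) = (1/(2π)) √(4 − x²). With x = 1.356:
  4 − x² = 4 − (1.356)² = 4 − 1.838736 = 2.161264.
  √(4 − x²) = 1.470124.
  1/(2π) = 0.159155.
  ρ_sc(1.356) = 0.159155 · 1.470124 = 0.233977.

Rounded to 5 decimal places: ρ_sc(1.356) ≈ 0.23398.


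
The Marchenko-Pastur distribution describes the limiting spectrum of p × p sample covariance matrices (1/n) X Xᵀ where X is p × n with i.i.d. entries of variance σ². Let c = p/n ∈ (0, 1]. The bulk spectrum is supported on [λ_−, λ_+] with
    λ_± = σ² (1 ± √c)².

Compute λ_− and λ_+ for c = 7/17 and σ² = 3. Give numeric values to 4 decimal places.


c = 7/17 = 0.411765; √c = 0.641689.
λ_− = σ² (1 − √c)² = 3 · (1 − 0.641689)² = 3 · (0.358311)² = 0.385160.
λ_+ = σ² (1 + √c)² = 3 · (1 + 0.641689)² = 3 · (1.641689)² = 8.085428.

Rounded to 4 decimal places: λ_− ≈ 0.3852, λ_+ ≈ 8.0854.


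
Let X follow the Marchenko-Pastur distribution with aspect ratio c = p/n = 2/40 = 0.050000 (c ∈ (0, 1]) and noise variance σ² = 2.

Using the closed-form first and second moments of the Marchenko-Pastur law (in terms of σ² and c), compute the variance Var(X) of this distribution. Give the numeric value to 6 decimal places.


Recall the MP moments m_1 = E[X] = σ² and m_2 = E[X²] = σ⁴ (1 + c).
m_1 = E[X] = σ² = 2, so m_1² = 4.
m_2 = E[X²] = σ⁴ (1 + c) = 4 · (1 + 0.050000) = 4 · 1.050000 = 4.200000.
(Note m_2 − m_1² simplifies to c · σ⁴ = 0.050000 · 4.)

Var(X) = m_2 − m_1² = 4.200000 − 4 = 0.200000.


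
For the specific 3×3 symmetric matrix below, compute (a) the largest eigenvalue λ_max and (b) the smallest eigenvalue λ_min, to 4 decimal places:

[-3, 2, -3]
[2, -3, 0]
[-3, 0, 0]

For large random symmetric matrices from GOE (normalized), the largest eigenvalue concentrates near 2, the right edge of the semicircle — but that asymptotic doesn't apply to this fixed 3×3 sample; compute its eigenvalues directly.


Since M is real symmetric, all three eigenvalues are real; they are the roots of det(λI − M) = λ³ − (tr M) λ² + s λ − det M, where s is the sum of the principal 2×2 minors.
tr M = -3 + (-3) + 0 = -6.
s = ((-3)·(-3) − 2²) + ((-3)·0 − (-3)²) + ((-3)·0 − 0²) = 5 + (-9) + 0 = -4.
det M (expand along row 1) = (-3)·0 − 2·0 + (-3)·(-9) = 27.
Characteristic polynomial: λ³ + 6λ² − 4λ − 27 = 0.
Substitute λ = y + (tr M)/3 = y − 2.000000 to remove the quadratic term: y³ + p·y + q = 0 with p = s − (tr M)²/3 = -16.000000 and q = −2(tr M)³/27 + (tr M)·s/3 − det M = -3.000000.
Three real roots ⇒ use the trigonometric (Viète) form: r = 2√(−p/3) = 4.618802, φ = arccos(3q/(p·r)) = arccos(0.121785) = 1.448708 rad.
y_k = r·cos(φ/3 − 2πk/3) for k = 0, 1, 2 gives y = 4.090645, -0.187915, -3.902731.
λ_k = y_k − 2.000000 gives λ = 2.0906, -2.1879, -5.9027 (check: the sum is -6.0000 = tr M).

Hence λ_max = 2.0906 and λ_min = -5.9027.


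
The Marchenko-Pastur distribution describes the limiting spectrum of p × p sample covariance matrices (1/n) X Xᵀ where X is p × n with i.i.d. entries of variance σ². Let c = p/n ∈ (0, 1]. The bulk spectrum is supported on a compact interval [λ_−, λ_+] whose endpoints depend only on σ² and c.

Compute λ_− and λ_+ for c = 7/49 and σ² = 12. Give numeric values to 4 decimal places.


c = 7/49 = 0.142857; √c = 0.377964.
λ_− = σ² (1 − √c)² = 12 · (1 − 0.377964)² = 12 · (0.622036)² = 4.643138.
λ_+ = σ² (1 + √c)² = 12 · (1 + 0.377964)² = 12 · (1.377964)² = 22.785433.

Rounded to 4 decimal places: λ_− ≈ 4.6431, λ_+ ≈ 22.7854.


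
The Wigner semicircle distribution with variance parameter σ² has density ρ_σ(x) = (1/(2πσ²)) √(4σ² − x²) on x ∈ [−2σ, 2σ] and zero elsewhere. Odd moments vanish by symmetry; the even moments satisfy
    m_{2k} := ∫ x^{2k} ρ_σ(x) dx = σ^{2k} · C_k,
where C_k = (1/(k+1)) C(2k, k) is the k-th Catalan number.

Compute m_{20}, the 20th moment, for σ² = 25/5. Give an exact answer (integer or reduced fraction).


By the scaled semicircle moment identity, m_{2k} = σ^{2k} · C_k with k = 10.
C_10 = (1/(k+1)) · C(2k, k) = (1/11) · C(20, 10) = (1/11) · 184756 = 16796.
σ^{2k} = (σ²)^k = (25/5)^10 = 9765625.

Therefore m_{20} = σ^{20} · C_10 = 9765625 · 16796 = 164023437500.


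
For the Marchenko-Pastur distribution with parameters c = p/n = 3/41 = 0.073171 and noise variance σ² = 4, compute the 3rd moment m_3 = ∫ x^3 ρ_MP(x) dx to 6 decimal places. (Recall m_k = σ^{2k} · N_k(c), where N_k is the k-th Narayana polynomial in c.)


E[X³] = σ⁶ (1 + 3c + c²) (third MP moment). With σ² = 4 (so σ⁶ = 64) and c = 3/41 = 0.073171: E[X³] = 64 · (1 + 3·0.073171 + (0.073171)²) = 64 · 1.224866.

So E[X^3] = 78.391434.


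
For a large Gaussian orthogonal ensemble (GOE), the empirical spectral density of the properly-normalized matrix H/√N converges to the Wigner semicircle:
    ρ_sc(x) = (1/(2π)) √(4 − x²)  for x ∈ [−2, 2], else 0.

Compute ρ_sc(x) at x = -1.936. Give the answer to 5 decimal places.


ρ_sc(x) = (1/(2π)) √(4 − x²). With x = -1.936:
  4 − x² = 4 − (-1.936)² = 4 − 3.748096 = 0.251904.
  √(4 − x²) = 0.501900.
  1/(2π) = 0.159155.
  ρ_sc(-1.936) = 0.159155 · 0.501900 = 0.079880.

Rounded to 5 decimal places: ρ_sc(-1.936) ≈ 0.07988.


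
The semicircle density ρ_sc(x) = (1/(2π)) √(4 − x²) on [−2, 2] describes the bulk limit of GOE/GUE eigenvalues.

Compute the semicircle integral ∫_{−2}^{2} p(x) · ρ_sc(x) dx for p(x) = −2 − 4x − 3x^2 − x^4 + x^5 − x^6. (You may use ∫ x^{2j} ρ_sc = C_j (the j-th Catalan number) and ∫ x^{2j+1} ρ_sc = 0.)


Write p(x) = Σ a_i x^i, split into monomials and integrate each against ρ_sc separately.
Using ∫ x^{2j} ρ_sc = C_j = (1/(j+1)) C(2j, j) (Catalan numbers) and ∫ x^{2j+1} ρ_sc = 0 (odd monomials vanish by symmetry):
  i = 0 (even): a_0 · C_{0} = -2 · 1 = -2
  i = 1 (odd): ∫ x^1 ρ_sc = 0 (vanishes)
  i = 2 (even): a_2 · C_{1} = -3 · 1 = -3
  i = 4 (even): a_4 · C_{2} = -1 · 2 = -2
  i = 5 (odd): ∫ x^5 ρ_sc = 0 (vanishes)
  i = 6 (even): a_6 · C_{3} = -1 · 5 = -5

Summing the contributions: ∫_{−2}^{2} p(x) ρ_sc(x) dx = (-2) + (-3) + (-2) + (-5) = -12.


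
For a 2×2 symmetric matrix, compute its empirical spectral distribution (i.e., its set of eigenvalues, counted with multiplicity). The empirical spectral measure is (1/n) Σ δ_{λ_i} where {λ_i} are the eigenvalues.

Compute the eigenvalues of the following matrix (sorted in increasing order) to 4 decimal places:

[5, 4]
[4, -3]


Since M is real symmetric, both eigenvalues are real; they are the roots of det(λI − M) = λ² − (tr M) λ + det M.
tr M = 5 + (-3) = 2.
det M = 5·(-3) − 4² = -15 − 16 = -31.
Characteristic polynomial: λ² − 2λ − 31 = 0.
Discriminant Δ = (tr M)² − 4·det M = 4 − (-124) = 128; √Δ = 11.313708.
λ = (tr M ± √Δ)/2 = (2 ± 11.313708)/2, giving (tr M − √Δ)/2 = -4.6569 and (tr M + √Δ)/2 = 6.6569.

Eigenvalues sorted in increasing order: [-4.6569, 6.6569].


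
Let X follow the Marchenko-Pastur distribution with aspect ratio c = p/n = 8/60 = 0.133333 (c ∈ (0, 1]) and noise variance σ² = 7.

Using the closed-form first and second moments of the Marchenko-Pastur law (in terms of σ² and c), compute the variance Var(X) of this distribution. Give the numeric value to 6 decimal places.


Recall the MP moments m_1 = E[X] = σ² and m_2 = E[X²] = σ⁴ (1 + c).
m_1 = E[X] = σ² = 7, so m_1² = 49.
m_2 = E[X²] = σ⁴ (1 + c) = 49 · (1 + 0.133333) = 49 · 1.133333 = 55.533333.
(Note m_2 − m_1² simplifies to c · σ⁴ = 0.133333 · 49.)

Var(X) = m_2 − m_1² = 55.533333 − 49 = 6.533333.


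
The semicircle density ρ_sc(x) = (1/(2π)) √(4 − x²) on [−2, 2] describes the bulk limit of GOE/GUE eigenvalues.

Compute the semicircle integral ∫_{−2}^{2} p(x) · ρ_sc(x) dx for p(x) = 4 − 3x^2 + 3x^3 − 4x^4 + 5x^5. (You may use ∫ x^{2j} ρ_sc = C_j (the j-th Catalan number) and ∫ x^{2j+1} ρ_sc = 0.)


Write p(x) = Σ a_i x^i, split into monomials and integrate each against ρ_sc separately.
Using ∫ x^{2j} ρ_sc = C_j = (1/(j+1)) C(2j, j) (Catalan numbers) and ∫ x^{2j+1} ρ_sc = 0 (odd monomials vanish by symmetry):
  i = 0 (even): a_0 · C_{0} = 4 · 1 = 4
  i = 2 (even): a_2 · C_{1} = -3 · 1 = -3
  i = 3 (odd): ∫ x^3 ρ_sc = 0 (vanishes)
  i = 4 (even): a_4 · C_{2} = -4 · 2 = -8
  i = 5 (odd): ∫ x^5 ρ_sc = 0 (vanishes)

Summing the contributions: ∫_{−2}^{2} p(x) ρ_sc(x) dx = 4 + (-3) + (-8) = -7.


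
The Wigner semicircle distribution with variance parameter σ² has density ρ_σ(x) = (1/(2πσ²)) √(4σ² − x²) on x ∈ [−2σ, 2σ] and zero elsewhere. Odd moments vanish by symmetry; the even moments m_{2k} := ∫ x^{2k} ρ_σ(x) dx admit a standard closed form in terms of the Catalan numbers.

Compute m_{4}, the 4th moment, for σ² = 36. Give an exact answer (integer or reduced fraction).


By the scaled semicircle moment identity, m_{2k} = σ^{2k} · C_k with k = 2.
C_2 = (1/(k+1)) · C(2k, k) = (1/3) · C(4, 2) = (1/3) · 6 = 2.
σ^{2k} = (σ²)^k = (36)^2 = 1296.

Therefore m_{4} = σ^{4} · C_2 = 1296 · 2 = 2592.


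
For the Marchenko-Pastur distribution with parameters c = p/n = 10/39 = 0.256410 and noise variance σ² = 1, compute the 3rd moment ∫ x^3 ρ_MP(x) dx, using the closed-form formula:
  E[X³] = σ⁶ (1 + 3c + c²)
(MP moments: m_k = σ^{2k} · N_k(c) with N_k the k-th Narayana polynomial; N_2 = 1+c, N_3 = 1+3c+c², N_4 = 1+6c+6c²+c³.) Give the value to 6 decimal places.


E[X³] = σ⁶ (1 + 3c + c²) (third MP moment). With σ² = 1 (so σ⁶ = 1) and c = 10/39 = 0.256410: E[X³] = 1 · (1 + 3·0.256410 + (0.256410)²) = 1 · 1.834977.

So E[X^3] = 1.834977.


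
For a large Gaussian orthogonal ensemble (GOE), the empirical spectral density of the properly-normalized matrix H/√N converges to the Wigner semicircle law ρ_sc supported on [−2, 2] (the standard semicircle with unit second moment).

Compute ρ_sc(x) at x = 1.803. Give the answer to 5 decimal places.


ρ_sc(x) = (1/(2π)) √(4 − x²). With x = 1.803:
  4 − x² = 4 − (1.803)² = 4 − 3.250809 = 0.749191.
  √(4 − x²) = 0.865558.
  1/(2π) = 0.159155.
  ρ_sc(1.803) = 0.159155 · 0.865558 = 0.137758.

Rounded to 5 decimal places: ρ_sc(1.803) ≈ 0.13776.


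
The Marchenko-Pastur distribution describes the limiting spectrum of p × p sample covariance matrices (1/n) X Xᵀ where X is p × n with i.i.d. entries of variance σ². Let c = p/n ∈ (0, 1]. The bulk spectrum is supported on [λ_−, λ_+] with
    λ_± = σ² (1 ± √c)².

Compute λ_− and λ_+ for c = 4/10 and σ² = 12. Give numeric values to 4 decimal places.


c = 4/10 = 0.400000; √c = 0.632456.
λ_− = σ² (1 − √c)² = 12 · (1 − 0.632456)² = 12 · (0.367544)² = 1.621067.
λ_+ = σ² (1 + √c)² = 12 · (1 + 0.632456)² = 12 · (1.632456)² = 31.978933.

Rounded to 4 decimal places: λ_− ≈ 1.6211, λ_+ ≈ 31.9789.


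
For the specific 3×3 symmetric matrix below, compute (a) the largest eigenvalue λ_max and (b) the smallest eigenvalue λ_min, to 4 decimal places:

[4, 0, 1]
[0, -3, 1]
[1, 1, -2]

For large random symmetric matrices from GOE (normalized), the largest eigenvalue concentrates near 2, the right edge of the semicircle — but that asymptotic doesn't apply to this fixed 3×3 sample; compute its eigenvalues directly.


Since M is real symmetric, all three eigenvalues are real; they are the roots of det(λI − M) = λ³ − (tr M) λ² + s λ − det M, where s is the sum of the principal 2×2 minors.
tr M = 4 + (-3) + (-2) = -1.
s = (4·(-3) − 0²) + (4·(-2) − 1²) + ((-3)·(-2) − 1²) = -12 + (-9) + 5 = -16.
det M (expand along row 1) = 4·5 − 0·(-1) + 1·3 = 23.
Characteristic polynomial: λ³ + λ² − 16λ − 23 = 0.
Substitute λ = y + (tr M)/3 = y − 0.333333 to remove the quadratic term: y³ + p·y + q = 0 with p = s − (tr M)²/3 = -16.333333 and q = −2(tr M)³/27 + (tr M)·s/3 − det M = -17.592593.
Three real roots ⇒ use the trigonometric (Viète) form: r = 2√(−p/3) = 4.666667, φ = arccos(3q/(p·r)) = arccos(0.692420) = 0.805959 rad.
y_k = r·cos(φ/3 − 2πk/3) for k = 0, 1, 2 gives y = 4.499270, -1.176901, -3.322369.
λ_k = y_k − 0.333333 gives λ = 4.1659, -1.5102, -3.6557 (check: the sum is -1.0000 = tr M).

Hence λ_max = 4.1659 and λ_min = -3.6557.


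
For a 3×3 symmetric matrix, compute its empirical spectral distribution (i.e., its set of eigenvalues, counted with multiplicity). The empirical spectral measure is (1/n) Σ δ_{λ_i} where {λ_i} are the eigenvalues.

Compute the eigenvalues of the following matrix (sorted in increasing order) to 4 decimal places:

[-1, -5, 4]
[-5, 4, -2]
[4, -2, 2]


Since M is real symmetric, all three eigenvalues are real; they are the roots of det(λI − M) = λ³ − (tr M) λ² + s λ − det M, where s is the sum of the principal 2×2 minors.
tr M = -1 + 4 + 2 = 5.
s = ((-1)·4 − (-5)²) + ((-1)·2 − 4²) + (4·2 − (-2)²) = -29 + (-18) + 4 = -43.
det M (expand along row 1) = (-1)·4 − (-5)·(-2) + 4·(-6) = -38.
Characteristic polynomial: λ³ − 5λ² − 43λ + 38 = 0.
Substitute λ = y + (tr M)/3 = y + 1.666667 to remove the quadratic term: y³ + p·y + q = 0 with p = s − (tr M)²/3 = -51.333333 and q = −2(tr M)³/27 + (tr M)·s/3 − det M = -42.925926.
Three real roots ⇒ use the trigonometric (Viète) form: r = 2√(−p/3) = 8.273116, φ = arccos(3q/(p·r)) = arccos(0.303230) = 1.262716 rad.
y_k = r·cos(φ/3 − 2πk/3) for k = 0, 1, 2 gives y = 7.551034, -0.848103, -6.702931.
λ_k = y_k + 1.666667 gives λ = 9.2177, 0.8186, -5.0363 (check: the sum is 5.0000 = tr M).

Eigenvalues sorted in increasing order: [-5.0363, 0.8186, 9.2177].


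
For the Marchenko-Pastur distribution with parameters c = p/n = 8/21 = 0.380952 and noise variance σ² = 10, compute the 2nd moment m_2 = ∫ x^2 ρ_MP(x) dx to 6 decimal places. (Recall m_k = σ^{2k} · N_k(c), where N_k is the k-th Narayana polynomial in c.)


E[X²] = σ⁴ (1 + c) (second MP moment). With σ² = 10 (so σ⁴ = 100) and c = 8/21 = 0.380952: E[X²] = 100 · (1 + 0.380952) = 100 · 1.380952.

So E[X^2] = 138.095238.


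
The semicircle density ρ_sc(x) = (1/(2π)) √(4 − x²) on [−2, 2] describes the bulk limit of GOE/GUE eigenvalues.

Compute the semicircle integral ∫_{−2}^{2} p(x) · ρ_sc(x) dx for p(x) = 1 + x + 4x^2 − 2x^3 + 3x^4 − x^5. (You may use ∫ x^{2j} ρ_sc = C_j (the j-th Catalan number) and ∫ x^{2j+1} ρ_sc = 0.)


Write p(x) = Σ a_i x^i, split into monomials and integrate each against ρ_sc separately.
Using ∫ x^{2j} ρ_sc = C_j = (1/(j+1)) C(2j, j) (Catalan numbers) and ∫ x^{2j+1} ρ_sc = 0 (odd monomials vanish by symmetry):
  i = 0 (even): a_0 · C_{0} = 1 · 1 = 1
  i = 1 (odd): ∫ x^1 ρ_sc = 0 (vanishes)
  i = 2 (even): a_2 · C_{1} = 4 · 1 = 4
  i = 3 (odd): ∫ x^3 ρ_sc = 0 (vanishes)
  i = 4 (even): a_4 · C_{2} = 3 · 2 = 6
  i = 5 (odd): ∫ x^5 ρ_sc = 0 (vanishes)

Summing the contributions: ∫_{−2}^{2} p(x) ρ_sc(x) dx = 1 + 4 + 6 = 11.


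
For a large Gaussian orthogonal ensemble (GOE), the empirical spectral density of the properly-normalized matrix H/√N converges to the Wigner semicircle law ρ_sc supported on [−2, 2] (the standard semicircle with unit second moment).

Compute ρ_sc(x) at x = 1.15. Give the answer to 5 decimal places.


ρ_sc(x) = (1/(2π)) √(4 − x²). With x = 1.15:
  4 − x² = 4 − (1.15)² = 4 − 1.322500 = 2.677500.
  √(4 − x²) = 1.636307.
  1/(2π) = 0.159155.
  ρ_sc(1.15) = 0.159155 · 1.636307 = 0.260426.

Rounded to 5 decimal places: ρ_sc(1.15) ≈ 0.26043.


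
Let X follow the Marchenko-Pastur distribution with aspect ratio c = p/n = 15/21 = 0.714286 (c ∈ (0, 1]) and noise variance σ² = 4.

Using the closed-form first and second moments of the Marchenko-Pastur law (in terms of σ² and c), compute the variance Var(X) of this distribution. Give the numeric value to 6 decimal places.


Recall the MP moments m_1 = E[X] = σ² and m_2 = E[X²] = σ⁴ (1 + c).
m_1 = E[X] = σ² = 4, so m_1² = 16.
m_2 = E[X²] = σ⁴ (1 + c) = 16 · (1 + 0.714286) = 16 · 1.714286 = 27.428571.
(Note m_2 − m_1² simplifies to c · σ⁴ = 0.714286 · 16.)

Var(X) = m_2 − m_1² = 27.428571 − 16 = 11.428571.


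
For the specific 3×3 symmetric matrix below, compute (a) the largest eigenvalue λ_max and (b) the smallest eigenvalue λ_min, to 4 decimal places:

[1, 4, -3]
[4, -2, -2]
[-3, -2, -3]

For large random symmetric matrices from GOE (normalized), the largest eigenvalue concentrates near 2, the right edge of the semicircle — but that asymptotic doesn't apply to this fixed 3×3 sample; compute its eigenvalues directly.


Since M is real symmetric, all three eigenvalues are real; they are the roots of det(λI − M) = λ³ − (tr M) λ² + s λ − det M, where s is the sum of the principal 2×2 minors.
tr M = 1 + (-2) + (-3) = -4.
s = (1·(-2) − 4²) + (1·(-3) − (-3)²) + ((-2)·(-3) − (-2)²) = -18 + (-12) + 2 = -28.
det M (expand along row 1) = 1·2 − 4·(-18) + (-3)·(-14) = 116.
Characteristic polynomial: λ³ + 4λ² − 28λ − 116 = 0.
Substitute λ = y + (tr M)/3 = y − 1.333333 to remove the quadratic term: y³ + p·y + q = 0 with p = s − (tr M)²/3 = -33.333333 and q = −2(tr M)³/27 + (tr M)·s/3 − det M = -73.925926.
Three real roots ⇒ use the trigonometric (Viète) form: r = 2√(−p/3) = 6.666667, φ = arccos(3q/(p·r)) = arccos(0.998000) = 0.063256 rad.
y_k = r·cos(φ/3 − 2πk/3) for k = 0, 1, 2 gives y = 6.665185, -3.210865, -3.454320.
λ_k = y_k − 1.333333 gives λ = 5.3319, -4.5442, -4.7877 (check: the sum is -4.0000 = tr M).

Hence λ_max = 5.3319 and λ_min = -4.7877.


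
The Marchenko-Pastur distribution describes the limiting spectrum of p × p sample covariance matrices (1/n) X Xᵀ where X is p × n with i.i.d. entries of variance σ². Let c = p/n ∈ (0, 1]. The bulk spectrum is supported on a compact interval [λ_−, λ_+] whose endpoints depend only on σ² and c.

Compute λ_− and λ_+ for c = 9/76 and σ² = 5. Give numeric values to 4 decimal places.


c = 9/76 = 0.118421; √c = 0.344124.
λ_− = σ² (1 − √c)² = 5 · (1 − 0.344124)² = 5 · (0.655876)² = 2.150869.
λ_+ = σ² (1 + √c)² = 5 · (1 + 0.344124)² = 5 · (1.344124)² = 9.033341.

Rounded to 4 decimal places: λ_− ≈ 2.1509, λ_+ ≈ 9.0333.


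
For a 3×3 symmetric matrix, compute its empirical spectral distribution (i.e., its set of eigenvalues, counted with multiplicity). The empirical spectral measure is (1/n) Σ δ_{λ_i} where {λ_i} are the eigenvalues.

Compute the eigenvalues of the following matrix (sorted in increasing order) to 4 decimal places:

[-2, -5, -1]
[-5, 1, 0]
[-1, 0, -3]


Since M is real symmetric, all three eigenvalues are real; they are the roots of det(λI − M) = λ³ − (tr M) λ² + s λ − det M, where s is the sum of the principal 2×2 minors.
tr M = -2 + 1 + (-3) = -4.
s = ((-2)·1 − (-5)²) + ((-2)·(-3) − (-1)²) + (1·(-3) − 0²) = -27 + 5 + (-3) = -25.
det M (expand along row 1) = (-2)·(-3) − (-5)·15 + (-1)·1 = 80.
Characteristic polynomial: λ³ + 4λ² − 25λ − 80 = 0.
Substitute λ = y + (tr M)/3 = y − 1.333333 to remove the quadratic term: y³ + p·y + q = 0 with p = s − (tr M)²/3 = -30.333333 and q = −2(tr M)³/27 + (tr M)·s/3 − det M = -41.925926.
Three real roots ⇒ use the trigonometric (Viète) form: r = 2√(−p/3) = 6.359595, φ = arccos(3q/(p·r)) = arccos(0.652010) = 0.860564 rad.
y_k = r·cos(φ/3 − 2πk/3) for k = 0, 1, 2 gives y = 6.099733, -1.491572, -4.608160.
λ_k = y_k − 1.333333 gives λ = 4.7664, -2.8249, -5.9415 (check: the sum is -4.0000 = tr M).

Eigenvalues sorted in increasing order: [-5.9415, -2.8249, 4.7664].


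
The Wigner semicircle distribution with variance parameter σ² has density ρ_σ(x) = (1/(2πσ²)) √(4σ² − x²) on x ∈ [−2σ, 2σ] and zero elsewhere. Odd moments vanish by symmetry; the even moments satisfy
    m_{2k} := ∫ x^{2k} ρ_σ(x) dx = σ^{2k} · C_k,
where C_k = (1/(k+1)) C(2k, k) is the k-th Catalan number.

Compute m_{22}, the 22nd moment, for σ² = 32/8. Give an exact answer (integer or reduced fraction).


By the scaled semicircle moment identity, m_{2k} = σ^{2k} · C_k with k = 11.
C_11 = (1/(k+1)) · C(2k, k) = (1/12) · C(22, 11) = (1/12) · 705432 = 58786.
σ^{2k} = (σ²)^k = (32/8)^11 = 4194304.

Therefore m_{22} = σ^{22} · C_11 = 4194304 · 58786 = 246566354944.


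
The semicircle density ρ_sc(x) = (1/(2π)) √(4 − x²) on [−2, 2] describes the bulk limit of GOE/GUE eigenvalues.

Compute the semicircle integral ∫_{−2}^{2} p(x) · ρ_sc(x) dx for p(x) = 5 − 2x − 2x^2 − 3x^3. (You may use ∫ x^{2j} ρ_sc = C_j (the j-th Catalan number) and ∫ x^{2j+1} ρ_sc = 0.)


Write p(x) = Σ a_i x^i, split into monomials and integrate each against ρ_sc separately.
Using ∫ x^{2j} ρ_sc = C_j = (1/(j+1)) C(2j, j) (Catalan numbers) and ∫ x^{2j+1} ρ_sc = 0 (odd monomials vanish by symmetry):
  i = 0 (even): a_0 · C_{0} = 5 · 1 = 5
  i = 1 (odd): ∫ x^1 ρ_sc = 0 (vanishes)
  i = 2 (even): a_2 · C_{1} = -2 · 1 = -2
  i = 3 (odd): ∫ x^3 ρ_sc = 0 (vanishes)

Summing the contributions: ∫_{−2}^{2} p(x) ρ_sc(x) dx = 5 + (-2) = 3.
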